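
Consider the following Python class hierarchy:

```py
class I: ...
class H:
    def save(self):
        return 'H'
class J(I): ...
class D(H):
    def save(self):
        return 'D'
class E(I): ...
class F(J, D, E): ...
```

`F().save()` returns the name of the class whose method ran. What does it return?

D

L[F] = F + merge(L[J], L[D], L[E], [J D E])
  take J:  [J I object] + [D H object] + [E I object] + [J D E]
  take D:  [I object] + [D H object] + [E I object] + [D E]
  take H:  [I object] + [H object] + [E I object] + [E]
  take E:  [I object] + [object] + [E I object] + [E]
  take I:  [I object] + [object] + [I object]
  take object:  [object] + [object] + [object]
MRO: F J D H E I object
save is defined in: D, H. First along the MRO is D.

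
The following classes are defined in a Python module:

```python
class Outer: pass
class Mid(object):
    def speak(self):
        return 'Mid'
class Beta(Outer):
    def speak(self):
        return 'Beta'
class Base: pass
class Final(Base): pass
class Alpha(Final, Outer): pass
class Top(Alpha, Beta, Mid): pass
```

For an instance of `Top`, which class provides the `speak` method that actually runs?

L[Top] = Top + merge(L[Alpha], L[Beta], L[Mid], [Alpha Beta Mid])
  take Alpha:  [Alpha Final Base Outer object] + [Beta Outer object] + [Mid object] + [Alpha Beta Mid]
  take Final:  [Final Base Outer object] + [Beta Outer object] + [Mid object] + [Beta Mid]
  take Base:  [Base Outer object] + [Beta Outer object] + [Mid object] + [Beta Mid]
  take Beta:  [Outer object] + [Beta Outer object] + [Mid object] + [Beta Mid]
  take Outer:  [Outer object] + [Outer object] + [Mid object] + [Mid]
  take Mid:  [object] + [object] + [Mid object] + [Mid]
  take object:  [object] + [object] + [object]
MRO: Top Alpha Final Base Beta Outer Mid object
speak is defined in: Beta, Mid. First along the MRO is Beta.

Beta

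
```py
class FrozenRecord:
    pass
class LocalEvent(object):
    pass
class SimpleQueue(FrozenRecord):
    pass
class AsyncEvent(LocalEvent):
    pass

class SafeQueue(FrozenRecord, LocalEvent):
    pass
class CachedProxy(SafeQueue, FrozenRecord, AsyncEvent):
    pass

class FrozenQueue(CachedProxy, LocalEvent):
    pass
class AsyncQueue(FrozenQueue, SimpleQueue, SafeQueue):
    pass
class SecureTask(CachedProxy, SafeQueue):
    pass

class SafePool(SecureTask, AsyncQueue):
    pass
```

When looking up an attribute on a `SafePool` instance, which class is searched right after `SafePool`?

L[SafePool] = SafePool + merge(L[SecureTask], L[AsyncQueue], [SecureTask AsyncQueue])
  take SecureTask:  [SecureTask CachedProxy SafeQueue FrozenRecord AsyncEvent LocalEvent object] + [AsyncQueue FrozenQueue CachedProxy SimpleQueue SafeQueue FrozenRecord AsyncEvent LocalEvent object] + [SecureTask AsyncQueue]
  take AsyncQueue:  [CachedProxy SafeQueue FrozenRecord AsyncEvent LocalEvent object] + [AsyncQueue FrozenQueue CachedProxy SimpleQueue SafeQueue FrozenRecord AsyncEvent LocalEvent object] + [AsyncQueue]
  take FrozenQueue:  [CachedProxy SafeQueue FrozenRecord AsyncEvent LocalEvent object] + [FrozenQueue CachedProxy SimpleQueue SafeQueue FrozenRecord AsyncEvent LocalEvent object]
  take CachedProxy:  [CachedProxy SafeQueue FrozenRecord AsyncEvent LocalEvent object] + [CachedProxy SimpleQueue SafeQueue FrozenRecord AsyncEvent LocalEvent object]
  take SimpleQueue:  [SafeQueue FrozenRecord AsyncEvent LocalEvent object] + [SimpleQueue SafeQueue FrozenRecord AsyncEvent LocalEvent object]
  take SafeQueue:  [SafeQueue FrozenRecord AsyncEvent LocalEvent object] + [SafeQueue FrozenRecord AsyncEvent LocalEvent object]
  take FrozenRecord:  [FrozenRecord AsyncEvent LocalEvent object] + [FrozenRecord AsyncEvent LocalEvent object]
  take AsyncEvent:  [AsyncEvent LocalEvent object] + [AsyncEvent LocalEvent object]
  take LocalEvent:  [LocalEvent object] + [LocalEvent object]
  take object:  [object] + [object]
MRO: SafePool SecureTask AsyncQueue FrozenQueue CachedProxy SimpleQueue SafeQueue FrozenRecord AsyncEvent LocalEvent object
SafePool is at position 0; next is SecureTask.

SecureTask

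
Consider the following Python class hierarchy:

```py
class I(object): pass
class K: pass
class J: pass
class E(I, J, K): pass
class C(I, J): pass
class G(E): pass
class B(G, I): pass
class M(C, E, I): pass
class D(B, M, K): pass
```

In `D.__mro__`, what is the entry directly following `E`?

L[D] = D + merge(L[B], L[M], L[K], [B M K])
  take B:  [B G E I J K object] + [M C E I J K object] + [K object] + [B M K]
  take G:  [G E I J K object] + [M C E I J K object] + [K object] + [M K]
  take M:  [E I J K object] + [M C E I J K object] + [K object] + [M K]
  take C:  [E I J K object] + [C E I J K object] + [K object] + [K]
  take E:  [E I J K object] + [E I J K object] + [K object] + [K]
  take I:  [I J K object] + [I J K object] + [K object] + [K]
  take J:  [J K object] + [J K object] + [K object] + [K]
  take K:  [K object] + [K object] + [K object] + [K]
  take object:  [object] + [object] + [object]
MRO: D B G M C E I J K object
E is at position 5; next is I.

I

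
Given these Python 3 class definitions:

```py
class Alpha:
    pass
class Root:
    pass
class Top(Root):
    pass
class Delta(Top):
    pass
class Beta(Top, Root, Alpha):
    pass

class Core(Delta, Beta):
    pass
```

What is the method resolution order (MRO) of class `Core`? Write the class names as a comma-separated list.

L[Core] = Core + merge(L[Delta], L[Beta], [Delta Beta])
  take Delta:  [Delta Top Root object] + [Beta Top Root Alpha object] + [Delta Beta]
  take Beta:  [Top Root object] + [Beta Top Root Alpha object] + [Beta]
  take Top:  [Top Root object] + [Top Root Alpha object]
  take Root:  [Root object] + [Root Alpha object]
  take Alpha:  [object] + [Alpha object]
  take object:  [object] + [object]

Core, Delta, Beta, Top, Root, Alpha, object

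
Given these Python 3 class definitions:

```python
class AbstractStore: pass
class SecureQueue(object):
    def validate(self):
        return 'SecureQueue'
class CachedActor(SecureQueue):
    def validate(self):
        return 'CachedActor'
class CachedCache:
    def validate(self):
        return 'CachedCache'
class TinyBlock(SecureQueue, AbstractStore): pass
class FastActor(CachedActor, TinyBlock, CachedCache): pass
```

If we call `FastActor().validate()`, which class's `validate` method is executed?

CachedActor

L[FastActor] = FastActor + merge(L[CachedActor], L[TinyBlock], L[CachedCache], [CachedActor TinyBlock CachedCache])
  take CachedActor:  [CachedActor SecureQueue object] + [TinyBlock SecureQueue AbstractStore object] + [CachedCache object] + [CachedActor TinyBlock CachedCache]
  take TinyBlock:  [SecureQueue object] + [TinyBlock SecureQueue AbstractStore object] + [CachedCache object] + [TinyBlock CachedCache]
  take SecureQueue:  [SecureQueue object] + [SecureQueue AbstractStore object] + [CachedCache object] + [CachedCache]
  take AbstractStore:  [object] + [AbstractStore object] + [CachedCache object] + [CachedCache]
  take CachedCache:  [object] + [object] + [CachedCache object] + [CachedCache]
  take object:  [object] + [object] + [object]
MRO: FastActor CachedActor TinyBlock SecureQueue AbstractStore CachedCache object
validate is defined in: CachedActor, CachedCache, SecureQueue. First along the MRO is CachedActor.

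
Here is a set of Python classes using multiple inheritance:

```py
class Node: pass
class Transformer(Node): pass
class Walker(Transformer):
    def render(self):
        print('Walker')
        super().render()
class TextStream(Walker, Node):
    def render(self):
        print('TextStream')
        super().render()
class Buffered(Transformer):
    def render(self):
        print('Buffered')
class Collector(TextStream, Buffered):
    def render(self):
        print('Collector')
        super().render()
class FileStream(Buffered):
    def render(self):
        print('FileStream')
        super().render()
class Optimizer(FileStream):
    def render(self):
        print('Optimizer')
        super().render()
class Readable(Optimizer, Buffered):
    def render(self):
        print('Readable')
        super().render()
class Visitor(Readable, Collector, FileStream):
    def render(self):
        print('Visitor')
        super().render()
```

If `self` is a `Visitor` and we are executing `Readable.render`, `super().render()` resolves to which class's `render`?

L[Visitor] = Visitor + merge(L[Readable], L[Collector], L[FileStream], [Readable Collector FileStream])
  take Readable:  [Readable Optimizer FileStream Buffered Transformer Node object] + [Collector TextStream Walker Buffered Transformer Node object] + [FileStream Buffered Transformer Node object] + [Readable Collector FileStream]
  take Optimizer:  [Optimizer FileStream Buffered Transformer Node object] + [Collector TextStream Walker Buffered Transformer Node object] + [FileStream Buffered Transformer Node object] + [Collector FileStream]
  take Collector:  [FileStream Buffered Transformer Node object] + [Collector TextStream Walker Buffered Transformer Node object] + [FileStream Buffered Transformer Node object] + [Collector FileStream]
  take FileStream:  [FileStream Buffered Transformer Node object] + [TextStream Walker Buffered Transformer Node object] + [FileStream Buffered Transformer Node object] + [FileStream]
  take TextStream:  [Buffered Transformer Node object] + [TextStream Walker Buffered Transformer Node object] + [Buffered Transformer Node object]
  take Walker:  [Buffered Transformer Node object] + [Walker Buffered Transformer Node object] + [Buffered Transformer Node object]
  take Buffered:  [Buffered Transformer Node object] + [Buffered Transformer Node object] + [Buffered Transformer Node object]
  take Transformer:  [Transformer Node object] + [Transformer Node object] + [Transformer Node object]
  take Node:  [Node object] + [Node object] + [Node object]
  take object:  [object] + [object] + [object]
MRO: Visitor Readable Optimizer Collector FileStream TextStream Walker Buffered Transformer Node object
super() in Readable.render on a Visitor instance goes to the class after Readable in Visitor's MRO: Optimizer.

Optimizer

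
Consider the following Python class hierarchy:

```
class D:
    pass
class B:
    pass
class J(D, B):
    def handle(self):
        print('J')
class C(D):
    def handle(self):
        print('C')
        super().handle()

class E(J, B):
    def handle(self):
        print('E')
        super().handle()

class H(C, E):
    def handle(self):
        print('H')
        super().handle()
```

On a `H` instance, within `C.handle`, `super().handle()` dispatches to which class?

E

L[H] = H + merge(L[C], L[E], [C E])
  take C:  [C D object] + [E J D B object] + [C E]
  take E:  [D object] + [E J D B object] + [E]
  take J:  [D object] + [J D B object]
  take D:  [D object] + [D B object]
  take B:  [object] + [B object]
  take object:  [object] + [object]
MRO: H C E J D B object
super() in C.handle on a H instance goes to the class after C in H's MRO: E.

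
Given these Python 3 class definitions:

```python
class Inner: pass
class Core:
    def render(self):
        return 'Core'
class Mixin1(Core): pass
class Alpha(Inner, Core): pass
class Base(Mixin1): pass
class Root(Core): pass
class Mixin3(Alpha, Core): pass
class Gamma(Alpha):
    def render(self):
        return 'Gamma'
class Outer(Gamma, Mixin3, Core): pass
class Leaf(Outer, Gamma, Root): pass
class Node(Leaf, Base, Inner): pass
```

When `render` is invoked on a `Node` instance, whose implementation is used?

Gamma

L[Node] = Node + merge(L[Leaf], L[Base], L[Inner], [Leaf Base Inner])
  take Leaf:  [Leaf Outer Gamma Mixin3 Alpha Inner Root Core object] + [Base Mixin1 Core object] + [Inner object] + [Leaf Base Inner]
  take Outer:  [Outer Gamma Mixin3 Alpha Inner Root Core object] + [Base Mixin1 Core object] + [Inner object] + [Base Inner]
  take Gamma:  [Gamma Mixin3 Alpha Inner Root Core object] + [Base Mixin1 Core object] + [Inner object] + [Base Inner]
  take Mixin3:  [Mixin3 Alpha Inner Root Core object] + [Base Mixin1 Core object] + [Inner object] + [Base Inner]
  take Alpha:  [Alpha Inner Root Core object] + [Base Mixin1 Core object] + [Inner object] + [Base Inner]
  take Base:  [Inner Root Core object] + [Base Mixin1 Core object] + [Inner object] + [Base Inner]
  take Inner:  [Inner Root Core object] + [Mixin1 Core object] + [Inner object] + [Inner]
  take Root:  [Root Core object] + [Mixin1 Core object] + [object]
  take Mixin1:  [Core object] + [Mixin1 Core object] + [object]
  take Core:  [Core object] + [Core object] + [object]
  take object:  [object] + [object] + [object]
MRO: Node Leaf Outer Gamma Mixin3 Alpha Base Inner Root Mixin1 Core object
render is defined in: Core, Gamma. First along the MRO is Gamma.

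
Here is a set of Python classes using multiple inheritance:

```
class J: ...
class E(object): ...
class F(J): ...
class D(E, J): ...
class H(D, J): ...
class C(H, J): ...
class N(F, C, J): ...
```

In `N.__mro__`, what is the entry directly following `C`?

L[N] = N + merge(L[F], L[C], L[J], [F C J])
  take F:  [F J object] + [C H D E J object] + [J object] + [F C J]
  take C:  [J object] + [C H D E J object] + [J object] + [C J]
  take H:  [J object] + [H D E J object] + [J object] + [J]
  take D:  [J object] + [D E J object] + [J object] + [J]
  take E:  [J object] + [E J object] + [J object] + [J]
  take J:  [J object] + [J object] + [J object] + [J]
  take object:  [object] + [object] + [object]
MRO: N F C H D E J object
C is at position 2; next is H.

H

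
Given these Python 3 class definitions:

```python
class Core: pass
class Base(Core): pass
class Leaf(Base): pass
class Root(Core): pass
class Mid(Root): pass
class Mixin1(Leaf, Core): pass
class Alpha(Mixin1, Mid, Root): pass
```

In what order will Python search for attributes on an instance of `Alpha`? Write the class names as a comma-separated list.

L[Alpha] = Alpha + merge(L[Mixin1], L[Mid], L[Root], [Mixin1 Mid Root])
  take Mixin1:  [Mixin1 Leaf Base Core object] + [Mid Root Core object] + [Root Core object] + [Mixin1 Mid Root]
  take Leaf:  [Leaf Base Core object] + [Mid Root Core object] + [Root Core object] + [Mid Root]
  take Base:  [Base Core object] + [Mid Root Core object] + [Root Core object] + [Mid Root]
  take Mid:  [Core object] + [Mid Root Core object] + [Root Core object] + [Mid Root]
  take Root:  [Core object] + [Root Core object] + [Root Core object] + [Root]
  take Core:  [Core object] + [Core object] + [Core object]
  take object:  [object] + [object] + [object]

Alpha, Mixin1, Leaf, Base, Mid, Root, Core, object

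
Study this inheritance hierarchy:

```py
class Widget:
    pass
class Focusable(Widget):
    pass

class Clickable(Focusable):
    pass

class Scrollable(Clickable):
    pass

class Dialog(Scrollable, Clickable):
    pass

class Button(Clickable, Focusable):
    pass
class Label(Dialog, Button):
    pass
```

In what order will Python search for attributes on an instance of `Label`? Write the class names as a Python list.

L[Label] = Label + merge(L[Dialog], L[Button], [Dialog Button])
  take Dialog:  [Dialog Scrollable Clickable Focusable Widget object] + [Button Clickable Focusable Widget object] + [Dialog Button]
  take Scrollable:  [Scrollable Clickable Focusable Widget object] + [Button Clickable Focusable Widget object] + [Button]
  take Button:  [Clickable Focusable Widget object] + [Button Clickable Focusable Widget object] + [Button]
  take Clickable:  [Clickable Focusable Widget object] + [Clickable Focusable Widget object]
  take Focusable:  [Focusable Widget object] + [Focusable Widget object]
  take Widget:  [Widget object] + [Widget object]
  take object:  [object] + [object]

[Label, Dialog, Scrollable, Button, Clickable, Focusable, Widget, object]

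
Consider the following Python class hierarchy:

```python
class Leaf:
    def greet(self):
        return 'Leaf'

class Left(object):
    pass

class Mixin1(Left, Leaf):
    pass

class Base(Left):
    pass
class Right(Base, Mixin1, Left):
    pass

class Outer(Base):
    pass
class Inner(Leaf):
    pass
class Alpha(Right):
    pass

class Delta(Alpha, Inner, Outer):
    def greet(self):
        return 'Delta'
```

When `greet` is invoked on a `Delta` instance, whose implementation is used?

Delta

L[Delta] = Delta + merge(L[Alpha], L[Inner], L[Outer], [Alpha Inner Outer])
  take Alpha:  [Alpha Right Base Mixin1 Left Leaf object] + [Inner Leaf object] + [Outer Base Left object] + [Alpha Inner Outer]
  take Right:  [Right Base Mixin1 Left Leaf object] + [Inner Leaf object] + [Outer Base Left object] + [Inner Outer]
  take Inner:  [Base Mixin1 Left Leaf object] + [Inner Leaf object] + [Outer Base Left object] + [Inner Outer]
  take Outer:  [Base Mixin1 Left Leaf object] + [Leaf object] + [Outer Base Left object] + [Outer]
  take Base:  [Base Mixin1 Left Leaf object] + [Leaf object] + [Base Left object]
  take Mixin1:  [Mixin1 Left Leaf object] + [Leaf object] + [Left object]
  take Left:  [Left Leaf object] + [Leaf object] + [Left object]
  take Leaf:  [Leaf object] + [Leaf object] + [object]
  take object:  [object] + [object] + [object]
MRO: Delta Alpha Right Inner Outer Base Mixin1 Left Leaf object
greet is defined in: Delta, Leaf. First along the MRO is Delta.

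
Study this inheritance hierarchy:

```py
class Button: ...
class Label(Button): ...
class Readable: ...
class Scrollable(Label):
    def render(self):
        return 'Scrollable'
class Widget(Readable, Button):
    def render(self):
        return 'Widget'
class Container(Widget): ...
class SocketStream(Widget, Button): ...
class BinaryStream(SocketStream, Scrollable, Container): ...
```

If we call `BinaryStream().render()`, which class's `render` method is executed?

L[BinaryStream] = BinaryStream + merge(L[SocketStream], L[Scrollable], L[Container], [SocketStream Scrollable Container])
  take SocketStream:  [SocketStream Widget Readable Button object] + [Scrollable Label Button object] + [Container Widget Readable Button object] + [SocketStream Scrollable Container]
  take Scrollable:  [Widget Readable Button object] + [Scrollable Label Button object] + [Container Widget Readable Button object] + [Scrollable Container]
  take Label:  [Widget Readable Button object] + [Label Button object] + [Container Widget Readable Button object] + [Container]
  take Container:  [Widget Readable Button object] + [Button object] + [Container Widget Readable Button object] + [Container]
  take Widget:  [Widget Readable Button object] + [Button object] + [Widget Readable Button object]
  take Readable:  [Readable Button object] + [Button object] + [Readable Button object]
  take Button:  [Button object] + [Button object] + [Button object]
  take object:  [object] + [object] + [object]
MRO: BinaryStream SocketStream Scrollable Label Container Widget Readable Button object
render is defined in: Scrollable, Widget. First along the MRO is Scrollable.

Scrollable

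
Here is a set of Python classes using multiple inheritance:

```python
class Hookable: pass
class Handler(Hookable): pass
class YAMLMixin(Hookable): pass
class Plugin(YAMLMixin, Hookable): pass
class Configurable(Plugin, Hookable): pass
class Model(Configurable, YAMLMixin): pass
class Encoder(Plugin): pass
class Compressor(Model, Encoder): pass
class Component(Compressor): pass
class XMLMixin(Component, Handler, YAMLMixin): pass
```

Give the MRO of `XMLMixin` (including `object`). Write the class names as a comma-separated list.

L[XMLMixin] = XMLMixin + merge(L[Component], L[Handler], L[YAMLMixin], [Component Handler YAMLMixin])
  take Component:  [Component Compressor Model Configurable Encoder Plugin YAMLMixin Hookable object] + [Handler Hookable object] + [YAMLMixin Hookable object] + [Component Handler YAMLMixin]
  take Compressor:  [Compressor Model Configurable Encoder Plugin YAMLMixin Hookable object] + [Handler Hookable object] + [YAMLMixin Hookable object] + [Handler YAMLMixin]
  take Model:  [Model Configurable Encoder Plugin YAMLMixin Hookable object] + [Handler Hookable object] + [YAMLMixin Hookable object] + [Handler YAMLMixin]
  take Configurable:  [Configurable Encoder Plugin YAMLMixin Hookable object] + [Handler Hookable object] + [YAMLMixin Hookable object] + [Handler YAMLMixin]
  take Encoder:  [Encoder Plugin YAMLMixin Hookable object] + [Handler Hookable object] + [YAMLMixin Hookable object] + [Handler YAMLMixin]
  take Plugin:  [Plugin YAMLMixin Hookable object] + [Handler Hookable object] + [YAMLMixin Hookable object] + [Handler YAMLMixin]
  take Handler:  [YAMLMixin Hookable object] + [Handler Hookable object] + [YAMLMixin Hookable object] + [Handler YAMLMixin]
  take YAMLMixin:  [YAMLMixin Hookable object] + [Hookable object] + [YAMLMixin Hookable object] + [YAMLMixin]
  take Hookable:  [Hookable object] + [Hookable object] + [Hookable object]
  take object:  [object] + [object] + [object]

XMLMixin, Component, Compressor, Model, Configurable, Encoder, Plugin, Handler, YAMLMixin, Hookable, object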